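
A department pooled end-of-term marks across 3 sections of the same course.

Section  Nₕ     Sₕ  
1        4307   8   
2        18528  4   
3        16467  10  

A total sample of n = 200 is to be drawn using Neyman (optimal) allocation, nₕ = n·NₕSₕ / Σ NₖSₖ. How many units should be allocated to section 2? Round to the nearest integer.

54

1: NₕSₕ = 4307·8 = 34456
2: NₕSₕ = 18528·4 = 74112
3: NₕSₕ = 16467·10 = 164670
Σ NₕSₕ = 273238.
n_2 = 200·74112/273238 = 54.247... → 54.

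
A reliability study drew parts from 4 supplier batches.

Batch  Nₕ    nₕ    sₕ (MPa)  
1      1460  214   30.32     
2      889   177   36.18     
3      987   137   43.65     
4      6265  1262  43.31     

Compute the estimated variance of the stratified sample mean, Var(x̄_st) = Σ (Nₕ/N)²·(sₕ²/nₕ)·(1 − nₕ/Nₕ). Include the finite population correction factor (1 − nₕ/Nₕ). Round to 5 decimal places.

0.76754

N = 9601. Term for each stratum: Wₕ²sₕ²/nₕ·(1−nₕ/Nₕ).
Var(x̄_st) = 0.08477789 + 0.05078234 + 0.12657591 + 0.50540048 = 0.76753662 → 0.76754.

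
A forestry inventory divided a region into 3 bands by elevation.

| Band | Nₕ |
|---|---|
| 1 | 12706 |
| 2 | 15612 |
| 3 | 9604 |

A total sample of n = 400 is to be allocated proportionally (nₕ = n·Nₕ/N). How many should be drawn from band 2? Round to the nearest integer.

165

N = 12706 + 15612 + 9604 = 37922.
n_2 = 400·15612/37922 = 164.675... → 165.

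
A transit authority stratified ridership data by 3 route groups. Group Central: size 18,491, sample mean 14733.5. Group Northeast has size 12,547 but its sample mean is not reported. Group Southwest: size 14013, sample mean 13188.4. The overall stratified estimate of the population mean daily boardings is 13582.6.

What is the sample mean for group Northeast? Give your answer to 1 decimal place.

12326.7

N = 18491 + 12547 + 14013 = 45051.
Overall total = μ·N = 13582.6·45051 = 611909712.6.
Subtract the known strata: 18491·14733.5 + 14013·13188.4 = 457246197.7.
Remaining total for group Northeast: 611909712.6 − 457246197.7 = 154663514.9.
Divide by its size: 154663514.9 / 12547 = 12326.733... → 12326.7.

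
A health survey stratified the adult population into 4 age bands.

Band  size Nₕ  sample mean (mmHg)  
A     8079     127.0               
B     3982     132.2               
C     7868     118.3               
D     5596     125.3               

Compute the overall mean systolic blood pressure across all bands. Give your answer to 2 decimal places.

124.76

N = 8079 + 3982 + 7868 + 5596 = 25525.
Weight each subgroup mean by Nₕ/N and sum.
Σ Nₕx̄ₕ = 8079·127.0 + 3982·132.2 + 7868·118.3 + 5596·125.3 = 1026033 + 526420.4 + 930784.4 + 701178.8 = 3184416.6.
Divide by N: 3184416.6 / 25525 = 124.7568... → 124.76.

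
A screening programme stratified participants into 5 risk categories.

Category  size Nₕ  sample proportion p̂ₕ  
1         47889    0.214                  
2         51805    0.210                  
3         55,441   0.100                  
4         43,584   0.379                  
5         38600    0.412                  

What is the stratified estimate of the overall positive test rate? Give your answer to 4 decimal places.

0.2490

N = 47889 + 51805 + 55441 + 43584 + 38600 = 237319.
Overall proportion = Σ (Nₕ/N)·p̂ₕ.
Σ Nₕp̂ₕ = 10248.246 + 10879.05 + 5544.1 + 16518.336 + 15903.2 = 59092.932.
59092.932 / 237319 = 0.249002... → 0.2490.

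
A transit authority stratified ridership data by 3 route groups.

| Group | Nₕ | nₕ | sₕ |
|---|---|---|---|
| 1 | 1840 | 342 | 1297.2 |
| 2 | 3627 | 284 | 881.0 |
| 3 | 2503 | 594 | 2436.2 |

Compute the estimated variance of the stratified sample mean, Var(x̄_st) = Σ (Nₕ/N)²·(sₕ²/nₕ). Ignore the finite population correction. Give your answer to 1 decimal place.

1813.7

N = 7970. Term for each stratum: Wₕ²sₕ²/nₕ.
Var(x̄_st) = 262.2447 + 565.9942 + 985.4725 = 1813.7113 → 1813.7.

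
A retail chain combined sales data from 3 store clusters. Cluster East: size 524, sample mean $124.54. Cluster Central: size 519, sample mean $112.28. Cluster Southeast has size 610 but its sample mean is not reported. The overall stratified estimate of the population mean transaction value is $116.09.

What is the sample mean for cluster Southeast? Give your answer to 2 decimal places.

Σ Nₕx̄ₕ = N·μ, so 610·x̄_Southeast = 1653·116.09 − (524·124.54 + 519·112.28).
= 191896.77 − 123532.28 = 68364.49.
x̄_Southeast = 68364.49 / 610 = 112.0729... → 112.07.

112.07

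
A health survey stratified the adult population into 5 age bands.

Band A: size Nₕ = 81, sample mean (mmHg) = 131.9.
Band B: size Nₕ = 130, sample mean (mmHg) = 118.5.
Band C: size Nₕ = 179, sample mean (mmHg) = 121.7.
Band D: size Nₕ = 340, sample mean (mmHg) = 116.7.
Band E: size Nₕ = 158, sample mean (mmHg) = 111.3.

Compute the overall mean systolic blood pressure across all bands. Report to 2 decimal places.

118.40

N = 888; weights Wₕ = Nₕ/N = (0.0912, 0.1464, 0.2016, 0.3829, 0.1779).
x̄_st = Σ Wₕ·x̄ₕ = 0.0912·131.9 + 0.1464·118.5 + 0.2016·121.7 + 0.3829·116.7 + 0.1779·111.3 ≈ 118.3971...
→ 118.40.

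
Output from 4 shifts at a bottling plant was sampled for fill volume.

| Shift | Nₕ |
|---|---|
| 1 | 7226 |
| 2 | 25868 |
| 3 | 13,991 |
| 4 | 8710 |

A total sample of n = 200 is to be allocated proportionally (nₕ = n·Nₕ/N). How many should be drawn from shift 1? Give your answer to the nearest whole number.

N = 7226 + 25868 + 13991 + 8710 = 55795.
n_1 = 200·7226/55795 = 25.902... → 26.

26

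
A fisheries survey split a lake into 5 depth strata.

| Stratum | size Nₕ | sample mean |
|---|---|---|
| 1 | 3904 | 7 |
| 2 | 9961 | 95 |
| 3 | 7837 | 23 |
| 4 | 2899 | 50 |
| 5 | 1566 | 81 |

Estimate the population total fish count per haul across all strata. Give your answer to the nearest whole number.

1: 3904·7 = 27328
2: 9961·95 = 946295
3: 7837·23 = 180251
4: 2899·50 = 144950
5: 1566·81 = 126846
τ̂ = Σ Nₕx̄ₕ = 1425670.

1425670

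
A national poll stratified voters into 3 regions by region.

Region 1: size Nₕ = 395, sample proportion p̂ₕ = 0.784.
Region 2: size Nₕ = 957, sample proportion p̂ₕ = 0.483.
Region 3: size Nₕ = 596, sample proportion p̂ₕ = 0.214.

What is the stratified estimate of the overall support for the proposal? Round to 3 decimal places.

0.462

N = 395 + 957 + 596 = 1948.
Overall proportion = Σ (Nₕ/N)·p̂ₕ.
Σ Nₕp̂ₕ = 309.68 + 462.231 + 127.544 = 899.455.
899.455 / 1948 = 0.46173... → 0.462.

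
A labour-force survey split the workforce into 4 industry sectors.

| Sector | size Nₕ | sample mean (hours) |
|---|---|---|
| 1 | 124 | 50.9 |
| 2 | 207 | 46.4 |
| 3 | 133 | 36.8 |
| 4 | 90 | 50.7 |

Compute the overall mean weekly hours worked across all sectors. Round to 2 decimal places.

x̄_st = (Σ Nₕx̄ₕ) / (Σ Nₕ) = (124·50.9 + 207·46.4 + 133·36.8 + 90·50.7) / 554
= 25373.8 / 554 = 45.8011... → 45.80.

45.80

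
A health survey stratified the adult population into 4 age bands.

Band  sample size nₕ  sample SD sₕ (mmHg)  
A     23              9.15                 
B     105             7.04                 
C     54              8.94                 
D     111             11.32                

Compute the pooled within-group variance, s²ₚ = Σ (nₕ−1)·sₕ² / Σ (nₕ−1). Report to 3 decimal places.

87.640

Degrees of freedom: 22 + 104 + 53 + 110 = 289.
Σ(nₕ−1)sₕ² = 22·83.7225 + 104·49.5616 + 53·79.9236 + 110·128.1424 = 25327.9162.
s²ₚ = 25327.9162 / 289 = 87.63985... → 87.640.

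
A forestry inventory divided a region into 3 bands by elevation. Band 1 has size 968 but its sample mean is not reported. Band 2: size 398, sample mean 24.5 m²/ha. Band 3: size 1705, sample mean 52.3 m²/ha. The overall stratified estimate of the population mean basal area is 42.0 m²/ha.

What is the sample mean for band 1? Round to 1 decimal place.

Σ Nₕx̄ₕ = N·μ, so 968·x̄_1 = 3071·42.0 − (398·24.5 + 1705·52.3).
= 128982 − 98922.5 = 30059.5.
x̄_1 = 30059.5 / 968 = 31.053... → 31.1.

31.1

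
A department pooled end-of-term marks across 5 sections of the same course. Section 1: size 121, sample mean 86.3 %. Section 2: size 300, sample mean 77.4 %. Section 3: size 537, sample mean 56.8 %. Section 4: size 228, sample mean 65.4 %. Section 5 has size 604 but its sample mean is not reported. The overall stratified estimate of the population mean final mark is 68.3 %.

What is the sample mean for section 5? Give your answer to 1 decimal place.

71.5

Σ Nₕx̄ₕ = N·μ, so 604·x̄_5 = 1790·68.3 − (121·86.3 + 300·77.4 + 537·56.8 + 228·65.4).
= 122257 − 79075.1 = 43181.9.
x̄_5 = 43181.9 / 604 = 71.493... → 71.5.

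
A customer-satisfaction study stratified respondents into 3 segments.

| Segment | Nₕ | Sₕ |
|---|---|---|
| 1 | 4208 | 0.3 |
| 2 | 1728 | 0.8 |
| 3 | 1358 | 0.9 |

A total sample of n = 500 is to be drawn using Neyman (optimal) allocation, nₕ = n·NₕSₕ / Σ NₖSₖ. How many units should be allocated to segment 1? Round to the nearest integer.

Σ NₕSₕ = 4208·0.3 + 1728·0.8 + 1358·0.9 = 3867.
Share for 1: 1262.4/3867 = 0.32645.
n_1 = 500 × 0.32645 = 163.227... → 163.

163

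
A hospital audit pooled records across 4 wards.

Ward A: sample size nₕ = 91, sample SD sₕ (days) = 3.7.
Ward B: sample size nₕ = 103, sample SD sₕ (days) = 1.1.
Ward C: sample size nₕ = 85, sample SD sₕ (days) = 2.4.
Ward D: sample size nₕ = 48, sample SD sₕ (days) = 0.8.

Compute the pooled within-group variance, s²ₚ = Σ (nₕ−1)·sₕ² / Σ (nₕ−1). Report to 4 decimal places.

5.7877

A: (91−1)·3.7² = 90·13.69 = 1232.1
B: (103−1)·1.1² = 102·1.21 = 123.42
C: (85−1)·2.4² = 84·5.76 = 483.84
D: (48−1)·0.8² = 47·0.64 = 30.08
Numerator = 1869.44; denominator = Σ(nₕ−1) = 323.
s²ₚ = 1869.44/323 = 5.787740... → 5.7877.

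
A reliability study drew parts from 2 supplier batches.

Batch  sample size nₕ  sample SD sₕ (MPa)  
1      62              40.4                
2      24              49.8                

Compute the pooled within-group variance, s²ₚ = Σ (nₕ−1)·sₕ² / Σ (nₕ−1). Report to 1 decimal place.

Degrees of freedom: 61 + 23 = 84.
Σ(nₕ−1)sₕ² = 61·1632.16 + 23·2480.04 = 156602.68.
s²ₚ = 156602.68 / 84 = 1864.318... → 1864.3.

1864.3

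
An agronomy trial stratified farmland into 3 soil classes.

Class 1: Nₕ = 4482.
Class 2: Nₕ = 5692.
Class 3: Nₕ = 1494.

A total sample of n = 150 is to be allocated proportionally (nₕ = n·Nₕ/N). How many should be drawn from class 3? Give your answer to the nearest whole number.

19

Share of class 3 = 1494/11668 = 0.12804.
Allocate 150 × 0.12804 = 19.206... → 19.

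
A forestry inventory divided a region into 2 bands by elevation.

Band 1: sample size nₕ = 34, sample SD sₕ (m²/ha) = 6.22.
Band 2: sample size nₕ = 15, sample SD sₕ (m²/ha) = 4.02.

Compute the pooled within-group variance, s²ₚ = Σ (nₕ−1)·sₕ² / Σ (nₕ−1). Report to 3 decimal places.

Degrees of freedom: 33 + 14 = 47.
Σ(nₕ−1)sₕ² = 33·38.6884 + 14·16.1604 = 1502.9628.
s²ₚ = 1502.9628 / 47 = 31.97793... → 31.978.

31.978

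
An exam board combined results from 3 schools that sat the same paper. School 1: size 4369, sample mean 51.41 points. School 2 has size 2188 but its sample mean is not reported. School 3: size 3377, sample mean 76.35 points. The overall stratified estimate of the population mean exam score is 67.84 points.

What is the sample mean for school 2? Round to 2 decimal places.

87.51

N = 4369 + 2188 + 3377 = 9934.
Overall total = μ·N = 67.84·9934 = 673922.56.
Subtract the known strata: 4369·51.41 + 3377·76.35 = 482444.24.
Remaining total for school 2: 673922.56 − 482444.24 = 191478.32.
Divide by its size: 191478.32 / 2188 = 87.5129... → 87.51.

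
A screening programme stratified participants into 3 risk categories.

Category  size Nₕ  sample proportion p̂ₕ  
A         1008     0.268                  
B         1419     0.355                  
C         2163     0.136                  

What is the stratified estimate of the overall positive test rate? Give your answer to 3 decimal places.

0.233

N = 1008 + 1419 + 2163 = 4590.
Overall proportion = Σ (Nₕ/N)·p̂ₕ.
Σ Nₕp̂ₕ = 270.144 + 503.745 + 294.168 = 1068.057.
1068.057 / 4590 = 0.23269... → 0.233.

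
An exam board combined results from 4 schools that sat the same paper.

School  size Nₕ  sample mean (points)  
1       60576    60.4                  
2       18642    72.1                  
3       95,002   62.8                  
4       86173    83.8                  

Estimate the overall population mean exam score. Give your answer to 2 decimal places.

69.86

x̄_st = (Σ Nₕx̄ₕ) / (Σ Nₕ) = (60576·60.4 + 18642·72.1 + 95002·62.8 + 86173·83.8) / 260393
= 18190301.6 / 260393 = 69.8571... → 69.86.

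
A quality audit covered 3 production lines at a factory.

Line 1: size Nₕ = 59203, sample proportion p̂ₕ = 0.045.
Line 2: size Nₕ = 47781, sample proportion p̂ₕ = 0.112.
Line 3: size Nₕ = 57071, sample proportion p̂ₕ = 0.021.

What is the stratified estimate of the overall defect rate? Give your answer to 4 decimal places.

Wₕ = Nₕ/N with N = 164055: 0.3609, 0.2912, 0.3479.
p̂_st = 0.3609·0.045 + 0.2912·0.112 + 0.3479·0.021 ≈ 0.056165... → 0.0562.

0.0562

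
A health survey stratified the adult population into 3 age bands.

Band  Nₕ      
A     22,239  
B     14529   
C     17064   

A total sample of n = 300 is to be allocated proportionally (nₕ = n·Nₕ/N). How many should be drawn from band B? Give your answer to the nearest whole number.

Share of band B = 14529/53832 = 0.26990.
Allocate 300 × 0.26990 = 80.969... → 81.

81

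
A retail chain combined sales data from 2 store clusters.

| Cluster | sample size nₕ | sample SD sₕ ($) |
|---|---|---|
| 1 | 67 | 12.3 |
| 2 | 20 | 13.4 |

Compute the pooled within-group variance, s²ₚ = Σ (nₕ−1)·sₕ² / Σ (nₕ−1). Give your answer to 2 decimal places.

1: (67−1)·12.3² = 66·151.29 = 9985.14
2: (20−1)·13.4² = 19·179.56 = 3411.64
Numerator = 13396.78; denominator = Σ(nₕ−1) = 85.
s²ₚ = 13396.78/85 = 157.6092... → 157.61.

157.61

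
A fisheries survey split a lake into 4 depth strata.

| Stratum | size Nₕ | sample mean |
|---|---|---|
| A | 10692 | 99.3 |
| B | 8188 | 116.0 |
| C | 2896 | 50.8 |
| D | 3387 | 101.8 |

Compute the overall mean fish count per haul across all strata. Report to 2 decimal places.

99.49

N = 25163; weights Wₕ = Nₕ/N = (0.4249, 0.3254, 0.1151, 0.1346).
x̄_st = Σ Wₕ·x̄ₕ = 0.4249·99.3 + 0.3254·116.0 + 0.1151·50.8 + 0.1346·101.8 ≈ 99.4888...
→ 99.49.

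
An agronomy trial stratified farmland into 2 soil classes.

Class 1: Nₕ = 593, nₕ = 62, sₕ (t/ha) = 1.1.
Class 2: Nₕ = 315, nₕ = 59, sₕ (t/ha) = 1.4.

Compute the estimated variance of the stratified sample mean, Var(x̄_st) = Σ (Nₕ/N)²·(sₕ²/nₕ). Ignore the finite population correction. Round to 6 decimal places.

N = 908; Wₕ = Nₕ/N.
class 1: (593/908)²·1.1²/62 = 0.008323987
class 2: (315/908)²·1.4²/59 = 0.003998098
Sum = 0.012322085 → 0.012322.

0.012322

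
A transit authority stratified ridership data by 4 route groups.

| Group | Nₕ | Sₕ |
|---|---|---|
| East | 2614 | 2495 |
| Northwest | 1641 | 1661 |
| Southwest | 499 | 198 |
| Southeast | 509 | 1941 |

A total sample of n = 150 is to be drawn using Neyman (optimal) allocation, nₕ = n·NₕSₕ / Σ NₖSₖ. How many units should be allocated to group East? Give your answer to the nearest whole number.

East: NₕSₕ = 2614·2495 = 6521930
Northwest: NₕSₕ = 1641·1661 = 2725701
Southwest: NₕSₕ = 499·198 = 98802
Southeast: NₕSₕ = 509·1941 = 987969
Σ NₕSₕ = 10334402.
n_East = 150·6521930/10334402 = 94.663... → 95.

95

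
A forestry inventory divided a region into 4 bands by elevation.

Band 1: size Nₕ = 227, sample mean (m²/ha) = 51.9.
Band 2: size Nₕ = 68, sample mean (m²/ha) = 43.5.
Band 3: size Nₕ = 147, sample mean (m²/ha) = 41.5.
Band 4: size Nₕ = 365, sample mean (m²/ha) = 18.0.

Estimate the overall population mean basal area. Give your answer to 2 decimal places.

x̄_st = (Σ Nₕx̄ₕ) / (Σ Nₕ) = (227·51.9 + 68·43.5 + 147·41.5 + 365·18.0) / 807
= 27409.8 / 807 = 33.9651... → 33.97.

33.97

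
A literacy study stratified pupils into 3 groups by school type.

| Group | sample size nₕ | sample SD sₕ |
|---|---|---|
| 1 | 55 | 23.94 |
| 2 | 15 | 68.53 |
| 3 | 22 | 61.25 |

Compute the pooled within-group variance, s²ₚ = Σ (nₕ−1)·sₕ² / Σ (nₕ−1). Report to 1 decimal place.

Degrees of freedom: 54 + 14 + 21 = 89.
Σ(nₕ−1)sₕ² = 54·573.1236 + 14·4696.3609 + 21·3751.5625 = 175480.5395.
s²ₚ = 175480.5395 / 89 = 1971.691... → 1971.7.

1971.7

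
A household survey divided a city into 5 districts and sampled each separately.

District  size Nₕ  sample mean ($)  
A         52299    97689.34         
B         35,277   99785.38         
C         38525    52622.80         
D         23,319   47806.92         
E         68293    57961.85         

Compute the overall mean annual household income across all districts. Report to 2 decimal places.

72249.59

x̄_st = (Σ Nₕx̄ₕ) / (Σ Nₕ) = (52299·97689.34 + 35277·99785.38 + 38525·52622.80 + 23319·47806.92 + 68293·57961.85) / 217713
= 15729675202.45 / 217713 = 72249.5910... → 72249.59.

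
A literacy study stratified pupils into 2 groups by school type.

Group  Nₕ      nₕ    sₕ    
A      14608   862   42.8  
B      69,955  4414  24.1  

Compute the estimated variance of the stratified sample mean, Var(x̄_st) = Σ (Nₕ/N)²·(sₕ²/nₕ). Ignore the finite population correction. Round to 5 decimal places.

N = 84563. Term for each stratum: Wₕ²sₕ²/nₕ.
Var(x̄_st) = 0.06341632 + 0.09004892 = 0.15346524 → 0.15347.

0.15347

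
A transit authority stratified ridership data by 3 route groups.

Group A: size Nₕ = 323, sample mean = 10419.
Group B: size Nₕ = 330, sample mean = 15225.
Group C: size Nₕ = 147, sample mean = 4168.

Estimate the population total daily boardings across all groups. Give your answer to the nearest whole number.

A: 323·10419 = 3365337
B: 330·15225 = 5024250
C: 147·4168 = 612696
τ̂ = Σ Nₕx̄ₕ = 9002283.

9002283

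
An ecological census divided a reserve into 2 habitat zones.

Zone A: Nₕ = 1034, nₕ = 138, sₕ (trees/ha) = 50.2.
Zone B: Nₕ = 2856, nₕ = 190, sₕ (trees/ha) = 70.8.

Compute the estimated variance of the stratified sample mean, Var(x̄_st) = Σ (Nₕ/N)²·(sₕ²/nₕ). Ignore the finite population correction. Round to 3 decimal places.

15.511

N = 3890. Term for each stratum: Wₕ²sₕ²/nₕ.
Var(x̄_st) = 1.290239 + 14.220999 = 15.511239 → 15.511.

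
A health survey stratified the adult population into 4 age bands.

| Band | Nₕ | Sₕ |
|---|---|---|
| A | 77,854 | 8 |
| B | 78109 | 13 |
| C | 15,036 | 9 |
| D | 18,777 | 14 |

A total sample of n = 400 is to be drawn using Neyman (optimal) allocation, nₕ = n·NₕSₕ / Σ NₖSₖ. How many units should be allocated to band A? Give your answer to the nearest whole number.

Σ NₕSₕ = 77854·8 + 78109·13 + 15036·9 + 18777·14 = 2036451.
Share for A: 622832/2036451 = 0.30584.
n_A = 400 × 0.30584 = 122.337... → 122.

122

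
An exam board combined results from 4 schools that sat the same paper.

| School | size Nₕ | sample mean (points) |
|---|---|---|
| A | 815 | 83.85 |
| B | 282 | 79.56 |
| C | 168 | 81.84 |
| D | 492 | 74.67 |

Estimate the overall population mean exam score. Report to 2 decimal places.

80.40

x̄_st = (Σ Nₕx̄ₕ) / (Σ Nₕ) = (815·83.85 + 282·79.56 + 168·81.84 + 492·74.67) / 1757
= 141260.43 / 1757 = 80.3987... → 80.40.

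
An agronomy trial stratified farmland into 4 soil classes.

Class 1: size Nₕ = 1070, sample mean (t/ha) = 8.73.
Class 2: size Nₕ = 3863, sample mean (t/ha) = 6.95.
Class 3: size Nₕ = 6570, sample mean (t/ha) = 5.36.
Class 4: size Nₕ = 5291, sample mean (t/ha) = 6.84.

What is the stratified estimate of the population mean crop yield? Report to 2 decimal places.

x̄_st = (Σ Nₕx̄ₕ) / (Σ Nₕ) = (1070·8.73 + 3863·6.95 + 6570·5.36 + 5291·6.84) / 16794
= 107594.59 / 16794 = 6.4067... → 6.41.

6.41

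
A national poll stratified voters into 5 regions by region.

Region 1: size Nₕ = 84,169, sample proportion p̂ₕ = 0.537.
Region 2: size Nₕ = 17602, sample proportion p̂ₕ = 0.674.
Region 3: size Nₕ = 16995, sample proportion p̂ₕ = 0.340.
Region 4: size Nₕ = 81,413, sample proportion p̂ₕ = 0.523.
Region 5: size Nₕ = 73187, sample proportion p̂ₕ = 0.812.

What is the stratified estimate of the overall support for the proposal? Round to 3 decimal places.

0.603

N = 84169 + 17602 + 16995 + 81413 + 73187 = 273366.
Overall proportion = Σ (Nₕ/N)·p̂ₕ.
Σ Nₕp̂ₕ = 45198.753 + 11863.748 + 5778.3 + 42578.999 + 59427.844 = 164847.644.
164847.644 / 273366 = 0.60303... → 0.603.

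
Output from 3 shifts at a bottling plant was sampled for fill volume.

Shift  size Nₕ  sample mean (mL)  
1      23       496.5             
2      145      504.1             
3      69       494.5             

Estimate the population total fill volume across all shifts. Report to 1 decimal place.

1: 23·496.5 = 11419.5
2: 145·504.1 = 73094.5
3: 69·494.5 = 34120.5
τ̂ = Σ Nₕx̄ₕ = 118634.5.

118634.5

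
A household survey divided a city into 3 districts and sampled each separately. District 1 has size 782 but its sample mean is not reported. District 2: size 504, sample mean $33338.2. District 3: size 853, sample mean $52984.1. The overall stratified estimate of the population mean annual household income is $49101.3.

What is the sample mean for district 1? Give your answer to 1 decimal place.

55025.3

Σ Nₕx̄ₕ = N·μ, so 782·x̄_1 = 2139·49101.3 − (504·33338.2 + 853·52984.1).
= 105027680.7 − 61997890.1 = 43029790.6.
x̄_1 = 43029790.6 / 782 = 55025.308... → 55025.3.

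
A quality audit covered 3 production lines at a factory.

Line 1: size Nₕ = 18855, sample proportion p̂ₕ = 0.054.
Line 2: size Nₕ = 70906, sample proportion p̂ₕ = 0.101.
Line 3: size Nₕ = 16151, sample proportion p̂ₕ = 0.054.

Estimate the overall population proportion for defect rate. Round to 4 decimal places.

N = 18855 + 70906 + 16151 = 105912.
Overall proportion = Σ (Nₕ/N)·p̂ₕ.
Σ Nₕp̂ₕ = 1018.17 + 7161.506 + 872.154 = 9051.83.
9051.83 / 105912 = 0.085466... → 0.0855.

0.0855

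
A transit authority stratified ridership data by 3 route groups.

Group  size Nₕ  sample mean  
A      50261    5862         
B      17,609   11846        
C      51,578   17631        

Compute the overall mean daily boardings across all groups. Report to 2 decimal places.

N = 119448; weights Wₕ = Nₕ/N = (0.4208, 0.1474, 0.4318).
x̄_st = Σ Wₕ·x̄ₕ = 0.4208·5862 + 0.1474·11846 + 0.4318·17631 ≈ 11826.0491...
→ 11826.05.

11826.05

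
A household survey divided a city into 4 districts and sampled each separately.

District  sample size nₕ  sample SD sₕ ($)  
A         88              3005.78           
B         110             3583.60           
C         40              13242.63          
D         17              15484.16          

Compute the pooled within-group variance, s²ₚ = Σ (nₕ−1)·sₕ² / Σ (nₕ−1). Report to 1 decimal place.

51240194.3

A: (88−1)·3005.78² = 87·9034713.4084 = 786020066.5308
B: (110−1)·3583.60² = 109·12842188.96 = 1399798596.64
C: (40−1)·13242.63² = 39·175367249.3169 = 6839322723.3591
D: (17−1)·15484.16² = 16·239759210.9056 = 3836147374.4896
Numerator = 12861288761.0195; denominator = Σ(nₕ−1) = 251.
s²ₚ = 12861288761.0195/251 = 51240194.267... → 51240194.3.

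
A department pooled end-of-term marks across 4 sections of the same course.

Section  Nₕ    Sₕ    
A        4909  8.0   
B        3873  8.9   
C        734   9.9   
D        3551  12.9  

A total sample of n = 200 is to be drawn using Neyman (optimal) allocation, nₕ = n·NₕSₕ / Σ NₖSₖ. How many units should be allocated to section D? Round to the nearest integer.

72

Σ NₕSₕ = 4909·8.0 + 3873·8.9 + 734·9.9 + 3551·12.9 = 126816.2.
Share for D: 45807.9/126816.2 = 0.36121.
n_D = 200 × 0.36121 = 72.243... → 72.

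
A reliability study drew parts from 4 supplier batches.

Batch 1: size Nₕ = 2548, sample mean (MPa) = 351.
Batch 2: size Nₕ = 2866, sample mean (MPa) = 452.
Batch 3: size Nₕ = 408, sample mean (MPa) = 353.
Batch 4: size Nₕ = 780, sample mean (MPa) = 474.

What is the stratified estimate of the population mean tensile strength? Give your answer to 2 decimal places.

409.50

N = 2548 + 2866 + 408 + 780 = 6602.
The stratified mean weights each stratum mean by its population share Nₕ/N.
Σ Nₕx̄ₕ = 2548·351 + 2866·452 + 408·353 + 780·474 = 894348 + 1295432 + 144024 + 369720 = 2703524.
Divide by N: 2703524 / 6602 = 409.5008... → 409.50.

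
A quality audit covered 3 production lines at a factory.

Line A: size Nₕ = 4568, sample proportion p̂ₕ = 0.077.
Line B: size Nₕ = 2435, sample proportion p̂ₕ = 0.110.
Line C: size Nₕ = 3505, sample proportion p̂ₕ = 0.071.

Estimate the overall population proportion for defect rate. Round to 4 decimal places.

N = 4568 + 2435 + 3505 = 10508.
Overall proportion = Σ (Nₕ/N)·p̂ₕ.
Σ Nₕp̂ₕ = 351.736 + 267.85 + 248.855 = 868.441.
868.441 / 10508 = 0.082646... → 0.0826.

0.0826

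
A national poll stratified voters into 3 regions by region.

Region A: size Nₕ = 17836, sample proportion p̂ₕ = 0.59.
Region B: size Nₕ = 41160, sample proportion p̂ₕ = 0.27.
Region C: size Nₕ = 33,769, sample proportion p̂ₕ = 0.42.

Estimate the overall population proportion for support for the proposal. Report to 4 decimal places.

Wₕ = Nₕ/N with N = 92765: 0.1923, 0.4437, 0.3640.
p̂_st = 0.1923·0.59 + 0.4437·0.27 + 0.3640·0.42 ≈ 0.386131... → 0.3861.

0.3861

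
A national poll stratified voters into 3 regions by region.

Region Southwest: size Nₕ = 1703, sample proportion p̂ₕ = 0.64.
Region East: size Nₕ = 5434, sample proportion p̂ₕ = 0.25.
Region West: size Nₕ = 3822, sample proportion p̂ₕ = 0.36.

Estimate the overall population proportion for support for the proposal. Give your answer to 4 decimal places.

Wₕ = Nₕ/N with N = 10959: 0.1554, 0.4958, 0.3488.
p̂_st = 0.1554·0.64 + 0.4958·0.25 + 0.3488·0.36 ≈ 0.348968... → 0.3490.

0.3490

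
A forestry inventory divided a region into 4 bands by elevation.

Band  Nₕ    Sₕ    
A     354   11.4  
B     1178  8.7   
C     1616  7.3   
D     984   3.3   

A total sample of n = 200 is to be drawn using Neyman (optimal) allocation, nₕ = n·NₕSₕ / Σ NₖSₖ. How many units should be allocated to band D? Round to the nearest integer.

Σ NₕSₕ = 354·11.4 + 1178·8.7 + 1616·7.3 + 984·3.3 = 29328.2.
Share for D: 3247.2/29328.2 = 0.11072.
n_D = 200 × 0.11072 = 22.144... → 22.

22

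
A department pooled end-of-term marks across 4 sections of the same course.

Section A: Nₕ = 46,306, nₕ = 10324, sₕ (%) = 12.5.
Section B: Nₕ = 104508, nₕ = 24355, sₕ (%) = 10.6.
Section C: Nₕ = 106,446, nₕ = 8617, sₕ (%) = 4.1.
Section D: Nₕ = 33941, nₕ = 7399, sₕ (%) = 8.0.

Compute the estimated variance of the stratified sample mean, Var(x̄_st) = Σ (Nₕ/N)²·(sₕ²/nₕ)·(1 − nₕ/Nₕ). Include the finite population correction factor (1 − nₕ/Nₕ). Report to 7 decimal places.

0.0010846

N = 291201; Wₕ = Nₕ/N.
section A: (46306/291201)²·12.5²/10324·(1 − 10324/46306) = 0.0002973780
section B: (104508/291201)²·10.6²/24355·(1 − 24355/104508) = 0.0004557296
section C: (106446/291201)²·4.1²/8617·(1 − 8617/106446) = 0.0002395647
section D: (33941/291201)²·8.0²/7399·(1 − 7399/33941) = 0.0000918924
Sum = 0.0010845647 → 0.0010846.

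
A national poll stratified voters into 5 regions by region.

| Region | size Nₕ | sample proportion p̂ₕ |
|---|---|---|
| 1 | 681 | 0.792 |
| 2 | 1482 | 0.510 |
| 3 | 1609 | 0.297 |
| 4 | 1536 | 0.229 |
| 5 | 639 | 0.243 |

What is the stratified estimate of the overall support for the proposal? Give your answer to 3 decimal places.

N = 681 + 1482 + 1609 + 1536 + 639 = 5947.
Overall proportion = Σ (Nₕ/N)·p̂ₕ.
Σ Nₕp̂ₕ = 539.352 + 755.82 + 477.873 + 351.744 + 155.277 = 2280.066.
2280.066 / 5947 = 0.38340... → 0.383.

0.383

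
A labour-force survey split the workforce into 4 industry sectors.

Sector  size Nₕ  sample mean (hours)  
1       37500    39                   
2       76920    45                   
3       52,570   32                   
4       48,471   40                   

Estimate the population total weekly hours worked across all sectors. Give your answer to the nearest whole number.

Estimate total by summing Nₕ·x̄ₕ over strata.
37500·39 + 76920·45 + 52570·32 + 48471·40 = 1462500 + 3461400 + 1682240 + 1938840 = 8544980.

8544980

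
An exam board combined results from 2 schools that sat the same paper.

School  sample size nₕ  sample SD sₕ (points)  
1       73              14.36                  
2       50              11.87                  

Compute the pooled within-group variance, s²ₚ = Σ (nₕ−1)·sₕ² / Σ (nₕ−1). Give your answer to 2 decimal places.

1: (73−1)·14.36² = 72·206.2096 = 14847.0912
2: (50−1)·11.87² = 49·140.8969 = 6903.9481
Numerator = 21751.0393; denominator = Σ(nₕ−1) = 121.
s²ₚ = 21751.0393/121 = 179.7607... → 179.76.

179.76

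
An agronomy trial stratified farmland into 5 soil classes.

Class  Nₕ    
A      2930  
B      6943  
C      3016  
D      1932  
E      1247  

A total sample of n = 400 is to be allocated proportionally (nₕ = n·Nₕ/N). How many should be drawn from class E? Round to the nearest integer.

N = 2930 + 6943 + 3016 + 1932 + 1247 = 16068.
n_E = 400·1247/16068 = 31.043... → 31.

31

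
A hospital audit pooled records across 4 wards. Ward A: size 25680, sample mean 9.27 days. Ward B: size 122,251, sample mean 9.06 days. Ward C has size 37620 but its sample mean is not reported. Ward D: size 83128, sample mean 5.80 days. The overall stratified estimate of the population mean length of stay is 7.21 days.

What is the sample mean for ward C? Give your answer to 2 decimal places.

N = 25680 + 122251 + 37620 + 83128 = 268679.
Overall total = μ·N = 7.21·268679 = 1937175.59.
Subtract the known strata: 25680·9.27 + 122251·9.06 + 83128·5.80 = 1827790.06.
Remaining total for ward C: 1937175.59 − 1827790.06 = 109385.53.
Divide by its size: 109385.53 / 37620 = 2.9076... → 2.91.

2.91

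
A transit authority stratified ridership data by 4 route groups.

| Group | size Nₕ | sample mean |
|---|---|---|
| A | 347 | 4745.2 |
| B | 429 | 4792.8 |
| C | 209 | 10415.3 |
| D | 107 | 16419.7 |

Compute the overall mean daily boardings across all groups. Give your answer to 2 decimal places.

N = 1092; weights Wₕ = Nₕ/N = (0.3178, 0.3929, 0.1914, 0.0980).
x̄_st = Σ Wₕ·x̄ₕ = 0.3178·4745.2 + 0.3929·4792.8 + 0.1914·10415.3 + 0.0980·16419.7 ≈ 6993.0414...
→ 6993.04.

6993.04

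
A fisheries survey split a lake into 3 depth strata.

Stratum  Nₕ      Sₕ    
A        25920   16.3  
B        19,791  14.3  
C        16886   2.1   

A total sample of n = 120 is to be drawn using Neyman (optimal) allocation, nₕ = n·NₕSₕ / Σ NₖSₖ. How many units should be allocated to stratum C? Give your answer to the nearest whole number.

Σ NₕSₕ = 25920·16.3 + 19791·14.3 + 16886·2.1 = 740967.9.
Share for C: 35460.6/740967.9 = 0.04786.
n_C = 120 × 0.04786 = 5.743... → 6.

6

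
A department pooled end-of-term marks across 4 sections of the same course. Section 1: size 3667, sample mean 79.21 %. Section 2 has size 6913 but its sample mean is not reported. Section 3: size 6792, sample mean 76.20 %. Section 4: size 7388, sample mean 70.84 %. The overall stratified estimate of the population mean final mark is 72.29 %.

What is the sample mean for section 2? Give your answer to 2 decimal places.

Σ Nₕx̄ₕ = N·μ, so 6913·x̄_2 = 24760·72.29 − (3667·79.21 + 6792·76.20 + 7388·70.84).
= 1789900.4 − 1331379.39 = 458521.01.
x̄_2 = 458521.01 / 6913 = 66.3274... → 66.33.

66.33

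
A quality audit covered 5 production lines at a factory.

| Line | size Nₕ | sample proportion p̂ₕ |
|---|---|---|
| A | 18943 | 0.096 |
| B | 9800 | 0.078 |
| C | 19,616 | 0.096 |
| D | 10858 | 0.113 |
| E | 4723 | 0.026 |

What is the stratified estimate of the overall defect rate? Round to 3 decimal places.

0.091

Wₕ = Nₕ/N with N = 63940: 0.2963, 0.1533, 0.3068, 0.1698, 0.0739.
p̂_st = 0.2963·0.096 + 0.1533·0.078 + 0.3068·0.096 + 0.1698·0.113 + 0.0739·0.026 ≈ 0.09096... → 0.091.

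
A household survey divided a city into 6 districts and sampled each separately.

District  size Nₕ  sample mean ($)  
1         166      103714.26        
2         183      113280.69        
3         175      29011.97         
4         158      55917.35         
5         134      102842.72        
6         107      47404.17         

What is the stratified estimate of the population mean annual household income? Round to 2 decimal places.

N = 923; weights Wₕ = Nₕ/N = (0.1798, 0.1983, 0.1896, 0.1712, 0.1452, 0.1159).
x̄_st = Σ Wₕ·x̄ₕ = 0.1798·103714.26 + 0.1983·113280.69 + 0.1896·29011.97 + 0.1712·55917.35 + 0.1452·102842.72 + 0.1159·47404.17 ≈ 76611.2028...
→ 76611.20.

76611.20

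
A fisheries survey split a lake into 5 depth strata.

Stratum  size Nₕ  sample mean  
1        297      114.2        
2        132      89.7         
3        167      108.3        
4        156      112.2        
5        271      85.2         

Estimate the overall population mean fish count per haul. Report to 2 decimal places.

102.09

N = 297 + 132 + 167 + 156 + 271 = 1023.
Overall mean = Σ (Nₕ/N)·x̄ₕ — weight by population share, not a simple average.
Σ Nₕx̄ₕ = 297·114.2 + 132·89.7 + 167·108.3 + 156·112.2 + 271·85.2 = 33917.4 + 11840.4 + 18086.1 + 17503.2 + 23089.2 = 104436.3.
Divide by N: 104436.3 / 1023 = 102.0883... → 102.09.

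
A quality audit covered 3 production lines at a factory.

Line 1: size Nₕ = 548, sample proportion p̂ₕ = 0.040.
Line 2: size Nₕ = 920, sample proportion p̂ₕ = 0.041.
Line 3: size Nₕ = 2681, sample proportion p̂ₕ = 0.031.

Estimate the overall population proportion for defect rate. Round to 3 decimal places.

0.034

N = 548 + 920 + 2681 = 4149.
Overall proportion = Σ (Nₕ/N)·p̂ₕ.
Σ Nₕp̂ₕ = 21.92 + 37.72 + 83.111 = 142.751.
142.751 / 4149 = 0.03441... → 0.034.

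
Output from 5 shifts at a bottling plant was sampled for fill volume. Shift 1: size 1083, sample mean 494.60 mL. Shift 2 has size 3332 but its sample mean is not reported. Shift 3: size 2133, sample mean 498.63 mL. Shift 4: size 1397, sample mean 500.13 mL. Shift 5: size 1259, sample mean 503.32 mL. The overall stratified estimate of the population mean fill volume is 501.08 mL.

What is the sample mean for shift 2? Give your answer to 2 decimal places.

504.31

N = 1083 + 3332 + 2133 + 1397 + 1259 = 9204.
Overall total = μ·N = 501.08·9204 = 4611940.32.
Subtract the known strata: 1083·494.60 + 2133·498.63 + 1397·500.13 + 1259·503.32 = 2931591.08.
Remaining total for shift 2: 4611940.32 − 2931591.08 = 1680349.24.
Divide by its size: 1680349.24 / 3332 = 504.3065... → 504.31.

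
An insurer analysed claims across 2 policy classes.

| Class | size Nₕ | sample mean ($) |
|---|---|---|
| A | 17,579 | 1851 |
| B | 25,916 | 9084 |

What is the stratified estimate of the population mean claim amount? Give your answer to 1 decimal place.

N = 43495; weights Wₕ = Nₕ/N = (0.4042, 0.5958).
x̄_st = Σ Wₕ·x̄ₕ = 0.4042·1851 + 0.5958·9084 ≈ 6160.701...
→ 6160.7.

6160.7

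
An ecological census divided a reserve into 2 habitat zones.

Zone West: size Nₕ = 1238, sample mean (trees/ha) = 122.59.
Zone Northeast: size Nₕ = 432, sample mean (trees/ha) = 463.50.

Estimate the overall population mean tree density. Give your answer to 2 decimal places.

210.78

N = 1670; weights Wₕ = Nₕ/N = (0.7413, 0.2587).
x̄_st = Σ Wₕ·x̄ₕ = 0.7413·122.59 + 0.2587·463.50 ≈ 210.7775...
→ 210.78.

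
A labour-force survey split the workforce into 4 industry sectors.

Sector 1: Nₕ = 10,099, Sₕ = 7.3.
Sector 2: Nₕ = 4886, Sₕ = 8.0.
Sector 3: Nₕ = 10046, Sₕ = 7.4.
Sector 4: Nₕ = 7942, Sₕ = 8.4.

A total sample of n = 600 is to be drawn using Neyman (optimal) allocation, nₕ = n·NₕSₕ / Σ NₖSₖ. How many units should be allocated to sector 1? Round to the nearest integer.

1: NₕSₕ = 10099·7.3 = 73722.7
2: NₕSₕ = 4886·8.0 = 39088
3: NₕSₕ = 10046·7.4 = 74340.4
4: NₕSₕ = 7942·8.4 = 66712.8
Σ NₕSₕ = 253863.9.
n_1 = 600·73722.7/253863.9 = 174.241... → 174.

174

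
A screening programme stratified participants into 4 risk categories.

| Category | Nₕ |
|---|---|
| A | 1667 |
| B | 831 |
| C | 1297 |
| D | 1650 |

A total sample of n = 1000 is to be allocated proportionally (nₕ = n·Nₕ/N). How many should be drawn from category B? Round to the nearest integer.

Share of category B = 831/5445 = 0.15262.
Allocate 1000 × 0.15262 = 152.617... → 153.

153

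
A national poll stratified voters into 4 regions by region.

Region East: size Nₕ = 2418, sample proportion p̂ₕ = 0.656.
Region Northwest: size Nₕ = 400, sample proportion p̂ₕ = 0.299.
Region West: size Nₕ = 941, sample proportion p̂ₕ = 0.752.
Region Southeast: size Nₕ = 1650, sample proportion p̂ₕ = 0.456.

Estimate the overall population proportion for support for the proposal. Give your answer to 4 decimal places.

Wₕ = Nₕ/N with N = 5409: 0.4470, 0.0740, 0.1740, 0.3050.
p̂_st = 0.4470·0.656 + 0.0740·0.299 + 0.1740·0.752 + 0.3050·0.456 ≈ 0.585291... → 0.5853.

0.5853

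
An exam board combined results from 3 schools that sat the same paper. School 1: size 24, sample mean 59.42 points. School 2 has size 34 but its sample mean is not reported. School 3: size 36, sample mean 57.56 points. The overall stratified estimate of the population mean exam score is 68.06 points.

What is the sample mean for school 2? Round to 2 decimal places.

Σ Nₕx̄ₕ = N·μ, so 34·x̄_2 = 94·68.06 − (24·59.42 + 36·57.56).
= 6397.64 − 3498.24 = 2899.4.
x̄_2 = 2899.4 / 34 = 85.2765... → 85.28.

85.28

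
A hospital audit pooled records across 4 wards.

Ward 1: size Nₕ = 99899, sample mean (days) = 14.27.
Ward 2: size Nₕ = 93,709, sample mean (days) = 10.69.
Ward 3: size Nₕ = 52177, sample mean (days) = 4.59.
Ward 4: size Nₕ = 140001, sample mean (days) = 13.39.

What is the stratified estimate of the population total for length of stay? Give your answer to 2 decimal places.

4541413.76

1: 99899·14.27 = 1425558.73
2: 93709·10.69 = 1001749.21
3: 52177·4.59 = 239492.43
4: 140001·13.39 = 1874613.39
τ̂ = Σ Nₕx̄ₕ = 4541413.76.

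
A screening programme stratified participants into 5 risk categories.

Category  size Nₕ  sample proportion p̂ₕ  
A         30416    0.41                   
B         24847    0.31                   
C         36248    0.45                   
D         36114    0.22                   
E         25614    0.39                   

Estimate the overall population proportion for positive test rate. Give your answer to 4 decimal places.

Wₕ = Nₕ/N with N = 153239: 0.1985, 0.1621, 0.2365, 0.2357, 0.1672.
p̂_st = 0.1985·0.41 + 0.1621·0.31 + 0.2365·0.45 + 0.2357·0.22 + 0.1672·0.39 ≈ 0.355127... → 0.3551.

0.3551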